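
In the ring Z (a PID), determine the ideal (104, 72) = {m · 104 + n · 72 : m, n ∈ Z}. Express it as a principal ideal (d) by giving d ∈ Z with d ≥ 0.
In the PID Z, (a, b) is generated by gcd(a, b). Compute gcd(104, 72) with the extended Euclidean algorithm, tracking rows (r, s, t) with s·104 + t·72 = r:
  row A: (104, 1, 0)   [1·104 + 0·72 = 104]
  row B: (72, 0, 1)   [0·104 + 1·72 = 72]
  104 = 1·72 + 32   → row C = row A − 1·row B = (32, 1, −1)   [check: 1·104 − 1·72 = 32]
  72 = 2·32 + 8   → row D = row B − 2·row C = (8, −2, 3)   [check: −2·104 + 3·72 = 8]
  32 = 4·8 + 0   → remainder 0, stop. gcd = 8 (last nonzero row D).
So gcd(104, 72) = 8, with Bézout identity −2·104 + 3·72 = 8. Containment (⊇): the Bézout identity exhibits 8 as an element of (104, 72), giving (8) ⊆ (104, 72). Containment (⊆): since 8 | 104 and 8 | 72 (104 = 8·13, 72 = 8·9), every Z-linear combination of 104 and 72 is divisible by 8, so (104, 72) ⊆ (8). Therefore (104, 72) = (8), d = 8.

Final answer: (104, 72) = (8); d = 8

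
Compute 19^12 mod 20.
Use repeated squaring. Binary(12) = 1100. Walk through the bits of the exponent 12 left-to-right: at each bit after the leading one, square the running value, then multiply by 19 if the bit is 1 (always reducing mod 20):
  bit 1 = 1 (leading): start with 19.
  bit 2 = 1: square 19^2 = 361 ≡ 1; bit is 1, so multiply 1·19 = 19 (mod 20).
  bit 3 = 0: square 19^2 = 361 ≡ 1 (mod 20).
  bit 4 = 0: square 1^2 = 1 (mod 20).
Final value: 19^12 ≡ 1 (mod 20).

Final answer: 1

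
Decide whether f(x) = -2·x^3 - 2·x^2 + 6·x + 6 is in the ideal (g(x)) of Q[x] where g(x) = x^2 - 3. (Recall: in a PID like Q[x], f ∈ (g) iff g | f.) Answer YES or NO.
YES

In Q[x] the ideal (g) consists of all multiples of g, so f ∈ (g) iff g | f, i.e. iff the remainder of f on division by g is 0. Divide f by g (g is monic, so eliminate the leading term of the running remainder at each step):
  leading term -2·x^3: subtract (-2·x)·g(x) = -2·x^3 + 6·x, leaving 6 - 2·x^2
  leading term -2·x^2: subtract (-2)·g(x) = 6 - 2·x^2, leaving 0
The remainder is 0, so f(x) = g(x) · h(x) with h(x) = -2·x - 2. Hence g | f, i.e. f ∈ (g).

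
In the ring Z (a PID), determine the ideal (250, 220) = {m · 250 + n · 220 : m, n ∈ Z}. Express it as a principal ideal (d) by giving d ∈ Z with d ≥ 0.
(250, 220) = (10); d = 10

In the PID Z, (a, b) is generated by gcd(a, b). Compute gcd(250, 220) with the extended Euclidean algorithm, tracking rows (r, s, t) with s·250 + t·220 = r:
  row A: (250, 1, 0)   [1·250 + 0·220 = 250]
  row B: (220, 0, 1)   [0·250 + 1·220 = 220]
  250 = 1·220 + 30   → row C = row A − 1·row B = (30, 1, −1)   [check: 1·250 − 1·220 = 30]
  220 = 7·30 + 10   → row D = row B − 7·row C = (10, −7, 8)   [check: −7·250 + 8·220 = 10]
  30 = 3·10 + 0   → remainder 0, stop. gcd = 10 (last nonzero row D).
So gcd(250, 220) = 10, with Bézout identity −7·250 + 8·220 = 10. Containment (⊇): the Bézout identity exhibits 10 as an element of (250, 220), giving (10) ⊆ (250, 220). Containment (⊆): since 10 | 250 and 10 | 220 (250 = 10·25, 220 = 10·22), every Z-linear combination of 250 and 220 is divisible by 10, so (250, 220) ⊆ (10). Therefore (250, 220) = (10), d = 10.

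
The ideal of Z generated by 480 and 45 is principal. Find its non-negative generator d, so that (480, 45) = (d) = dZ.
In the PID Z, (a, b) is generated by gcd(a, b). Compute gcd(480, 45) with the extended Euclidean algorithm, tracking rows (r, s, t) with s·480 + t·45 = r:
  row A: (480, 1, 0)   [1·480 + 0·45 = 480]
  row B: (45, 0, 1)   [0·480 + 1·45 = 45]
  480 = 10·45 + 30   → row C = row A − 10·row B = (30, 1, −10)   [check: 1·480 − 10·45 = 30]
  45 = 1·30 + 15   → row D = row B − 1·row C = (15, −1, 11)   [check: −1·480 + 11·45 = 15]
  30 = 2·15 + 0   → remainder 0, stop. gcd = 15 (last nonzero row D).
So gcd(480, 45) = 15, with Bézout identity −1·480 + 11·45 = 15. Containment (⊇): the Bézout identity exhibits 15 as an element of (480, 45), giving (15) ⊆ (480, 45). Containment (⊆): since 15 | 480 and 15 | 45 (480 = 15·32, 45 = 15·3), every Z-linear combination of 480 and 45 is divisible by 15, so (480, 45) ⊆ (15). Therefore (480, 45) = (15), d = 15.

Final answer: (480, 45) = (15); d = 15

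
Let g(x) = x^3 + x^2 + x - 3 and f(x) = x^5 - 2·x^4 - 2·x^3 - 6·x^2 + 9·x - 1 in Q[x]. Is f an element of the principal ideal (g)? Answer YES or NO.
In Q[x] the ideal (g) consists of all multiples of g, so f ∈ (g) iff g | f, i.e. iff the remainder of f on division by g is 0. Divide f by g (g is monic, so eliminate the leading term of the running remainder at each step):
  leading term x^5: subtract (x^2)·g(x) = x^5 + x^4 + x^3 - 3·x^2, leaving -3·x^4 - 3·x^3 - 3·x^2 + 9·x - 1
  leading term -3·x^4: subtract (-3·x)·g(x) = -3·x^4 - 3·x^3 - 3·x^2 + 9·x, leaving -1
The remainder r(x) = -1 ≠ 0 (and deg r < deg g), so g ∤ f, i.e. f ∉ (g).

Final answer: NO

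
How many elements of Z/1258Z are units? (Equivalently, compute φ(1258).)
Z/1258Z has φ(1258) = 576 units

An element a ∈ Z/1258Z is a unit iff gcd(a, 1258) = 1, so the number of units is φ(1258). φ is multiplicative, with φ(p^e) = p^e − p^(e−1). Factorise 1258 = 2 · 17 · 37. Then
  φ(1258) = (2 − 1) · (17 − 1) · (37 − 1) = 1 · 16 · 36 = 576.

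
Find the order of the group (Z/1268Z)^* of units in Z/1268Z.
|(Z/1268Z)^*| = 632

(Z/1268Z)^* consists of the classes a with gcd(a, 1268) = 1, so its order is φ(1268). φ is multiplicative, with φ(p^e) = p^e − p^(e−1). Factorise 1268 = 2^2 · 317. Then
  φ(1268) = (2^2 − 2^1) · (317 − 1) = 2 · 316 = 632.
Thus |(Z/1268Z)^*| = 632.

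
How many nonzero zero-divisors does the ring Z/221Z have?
In Z/221Z each nonzero element is either a unit (gcd with 221 is 1) or a zero-divisor (gcd > 1). The number of units is φ(221): factorise 221 = 13 · 17, so φ(221) = (13 − 1) · (17 − 1) = 12 · 16 = 192. The nonzero elements number 221 − 1 = 220. Hence the nonzero zero-divisors number 220 − 192 = 28.

Final answer: Z/221Z has 28 nonzero zero-divisors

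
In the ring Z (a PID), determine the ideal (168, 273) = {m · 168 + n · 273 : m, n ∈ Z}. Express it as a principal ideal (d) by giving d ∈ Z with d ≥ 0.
In the PID Z, (a, b) is generated by gcd(a, b). Compute gcd(273, 168) with the extended Euclidean algorithm, tracking rows (r, s, t) with s·273 + t·168 = r:
  row A: (273, 1, 0)   [1·273 + 0·168 = 273]
  row B: (168, 0, 1)   [0·273 + 1·168 = 168]
  273 = 1·168 + 105   → row C = row A − 1·row B = (105, 1, −1)   [check: 1·273 − 1·168 = 105]
  168 = 1·105 + 63   → row D = row B − 1·row C = (63, −1, 2)   [check: −1·273 + 2·168 = 63]
  105 = 1·63 + 42   → row E = row C − 1·row D = (42, 2, −3)   [check: 2·273 − 3·168 = 42]
  63 = 1·42 + 21   → row F = row D − 1·row E = (21, −3, 5)   [check: −3·273 + 5·168 = 21]
  42 = 2·21 + 0   → remainder 0, stop. gcd = 21 (last nonzero row F).
So gcd(168, 273) = 21, with Bézout identity −3·273 + 5·168 = 21. Containment (⊇): the Bézout identity exhibits 21 as an element of (168, 273), giving (21) ⊆ (168, 273). Containment (⊆): since 21 | 168 and 21 | 273 (168 = 21·8, 273 = 21·13), every Z-linear combination of 168 and 273 is divisible by 21, so (168, 273) ⊆ (21). Therefore (168, 273) = (21), d = 21.

Final answer: (168, 273) = (21); d = 21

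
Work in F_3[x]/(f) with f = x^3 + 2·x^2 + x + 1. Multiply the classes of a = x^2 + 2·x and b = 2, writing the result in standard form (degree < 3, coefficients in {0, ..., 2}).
Multiply as integer polynomials: a · b = 2·x^2 + 4·x. Reducing coefficients mod 3: a · b ≡ 2·x^2 + x. This already has degree < 3, so no reduction by f is needed. Hence a · b ≡ 2·x^2 + x in F_3[x]/(f).

Final answer: a · b ≡ 2·x^2 + x (mod f(x))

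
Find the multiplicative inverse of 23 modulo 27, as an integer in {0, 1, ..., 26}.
23^(−1) ≡ 20 (mod 27)

Apply the extended Euclidean algorithm to (27, 23), tracking rows (r, s, t) with s·27 + t·23 = r. Each division r_prev = q·r_cur + r_new produces the new row as (previous row) − q·(current row):
  row A: (27, 1, 0)   [1·27 + 0·23 = 27]
  row B: (23, 0, 1)   [0·27 + 1·23 = 23]
  27 = 1·23 + 4   → row C = row A − 1·row B = (4, 1, −1)   [check: 1·27 − 1·23 = 4]
  23 = 5·4 + 3   → row D = row B − 5·row C = (3, −5, 6)   [check: −5·27 + 6·23 = 3]
  4 = 1·3 + 1   → row E = row C − 1·row D = (1, 6, −7)   [check: 6·27 − 7·23 = 1]
  3 = 3·1 + 0   → remainder 0, stop. gcd = 1 (last nonzero row E).
The gcd is 1, so 23 is invertible mod 27. The last nonzero row gives 6·27 − 7·23 = 1, so t = −7. So 23^(−1) ≡ −7 ≡ 20 (mod 27). Verify: 23 · 20 = 460 ≡ 1 (mod 27). ✓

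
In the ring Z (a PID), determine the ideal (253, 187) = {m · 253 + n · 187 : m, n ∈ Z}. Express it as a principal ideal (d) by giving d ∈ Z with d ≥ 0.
In the PID Z, (a, b) is generated by gcd(a, b). Compute gcd(253, 187) with the extended Euclidean algorithm, tracking rows (r, s, t) with s·253 + t·187 = r:
  row A: (253, 1, 0)   [1·253 + 0·187 = 253]
  row B: (187, 0, 1)   [0·253 + 1·187 = 187]
  253 = 1·187 + 66   → row C = row A − 1·row B = (66, 1, −1)   [check: 1·253 − 1·187 = 66]
  187 = 2·66 + 55   → row D = row B − 2·row C = (55, −2, 3)   [check: −2·253 + 3·187 = 55]
  66 = 1·55 + 11   → row E = row C − 1·row D = (11, 3, −4)   [check: 3·253 − 4·187 = 11]
  55 = 5·11 + 0   → remainder 0, stop. gcd = 11 (last nonzero row E).
So gcd(253, 187) = 11, with Bézout identity 3·253 − 4·187 = 11. Containment (⊇): the Bézout identity exhibits 11 as an element of (253, 187), giving (11) ⊆ (253, 187). Containment (⊆): since 11 | 253 and 11 | 187 (253 = 11·23, 187 = 11·17), every Z-linear combination of 253 and 187 is divisible by 11, so (253, 187) ⊆ (11). Therefore (253, 187) = (11), d = 11.

Final answer: (253, 187) = (11); d = 11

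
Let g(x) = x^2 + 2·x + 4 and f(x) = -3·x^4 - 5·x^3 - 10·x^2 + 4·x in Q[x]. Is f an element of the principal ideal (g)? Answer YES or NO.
In Q[x] the ideal (g) consists of all multiples of g, so f ∈ (g) iff g | f, i.e. iff the remainder of f on division by g is 0. Divide f by g (g is monic, so eliminate the leading term of the running remainder at each step):
  leading term -3·x^4: subtract (-3·x^2)·g(x) = -3·x^4 - 6·x^3 - 12·x^2, leaving x^3 + 2·x^2 + 4·x
  leading term x^3: subtract (x)·g(x) = x^3 + 2·x^2 + 4·x, leaving 0
The remainder is 0, so f(x) = g(x) · h(x) with h(x) = -3·x^2 + x. Hence g | f, i.e. f ∈ (g).

Final answer: YES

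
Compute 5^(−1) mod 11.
Apply the extended Euclidean algorithm to (11, 5), tracking rows (r, s, t) with s·11 + t·5 = r. Each division r_prev = q·r_cur + r_new produces the new row as (previous row) − q·(current row):
  row A: (11, 1, 0)   [1·11 + 0·5 = 11]
  row B: (5, 0, 1)   [0·11 + 1·5 = 5]
  11 = 2·5 + 1   → row C = row A − 2·row B = (1, 1, −2)   [check: 1·11 − 2·5 = 1]
  5 = 5·1 + 0   → remainder 0, stop. gcd = 1 (last nonzero row C).
The gcd is 1, so 5 is invertible mod 11. The last nonzero row gives 1·11 − 2·5 = 1, so t = −2. So 5^(−1) ≡ −2 ≡ 9 (mod 11). Verify: 5 · 9 = 45 ≡ 1 (mod 11). ✓

Final answer: 5^(−1) ≡ 9 (mod 11)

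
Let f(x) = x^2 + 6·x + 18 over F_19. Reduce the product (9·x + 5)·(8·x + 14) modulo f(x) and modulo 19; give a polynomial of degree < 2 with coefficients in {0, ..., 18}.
a · b ≡ 9 (mod f(x))

Multiply as integer polynomials: a · b = 72·x^2 + 166·x + 70. Reducing coefficients mod 19: a · b ≡ 15·x^2 + 14·x + 13. Now divide by f(x) = x^2 + 6·x + 18 in F_19[x], eliminating the leading term at each step:
  leading term 15·x^2: subtract (15)·f(x) = 15·x^2 + 14·x + 4, leaving 9 (coefficients mod 19)
The degree is now < 2, so this is the remainder. Hence a · b ≡ 9 in F_19[x]/(f).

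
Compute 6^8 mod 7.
1

Use repeated squaring. Binary(8) = 1000. Walk through the bits of the exponent 8 left-to-right: at each bit after the leading one, square the running value, then multiply by 6 if the bit is 1 (always reducing mod 7):
  bit 1 = 1 (leading): start with 6.
  bit 2 = 0: square 6^2 = 36 ≡ 1 (mod 7).
  bit 3 = 0: square 1^2 = 1 (mod 7).
  bit 4 = 0: square 1^2 = 1 (mod 7).
Final value: 6^8 ≡ 1 (mod 7).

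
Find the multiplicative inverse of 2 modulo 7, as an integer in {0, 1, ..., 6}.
2^(−1) ≡ 4 (mod 7)

Apply the extended Euclidean algorithm to (7, 2), tracking rows (r, s, t) with s·7 + t·2 = r. Each division r_prev = q·r_cur + r_new produces the new row as (previous row) − q·(current row):
  row A: (7, 1, 0)   [1·7 + 0·2 = 7]
  row B: (2, 0, 1)   [0·7 + 1·2 = 2]
  7 = 3·2 + 1   → row C = row A − 3·row B = (1, 1, −3)   [check: 1·7 − 3·2 = 1]
  2 = 2·1 + 0   → remainder 0, stop. gcd = 1 (last nonzero row C).
The gcd is 1, so 2 is invertible mod 7. The last nonzero row gives 1·7 − 3·2 = 1, so t = −3. So 2^(−1) ≡ −3 ≡ 4 (mod 7). Verify: 2 · 4 = 8 ≡ 1 (mod 7). ✓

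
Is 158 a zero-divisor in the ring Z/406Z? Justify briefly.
gcd(158, 406) = 2 > 1, so 158 is not a unit in Z/406Z. In Z/nZ every nonzero non-unit is a zero-divisor: explicitly, take b = 406/gcd = 203 ≠ 0 (mod 406); then 158·203 = 32074 = 79·406, i.e. 158·203 ≡ 0 (mod 406). So 158 is a zero-divisor.

Final answer: YES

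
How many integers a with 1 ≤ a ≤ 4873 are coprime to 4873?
The number of a ∈ {1, ..., 4873} with gcd(a, 4873) = 1 is by definition Euler's totient φ(4873). φ is multiplicative, with φ(p^e) = p^e − p^(e−1). Factorise 4873 = 11 · 443. Then
  φ(4873) = (11 − 1) · (443 − 1) = 10 · 442 = 4420.
So there are 4420 such integers.

Final answer: 4420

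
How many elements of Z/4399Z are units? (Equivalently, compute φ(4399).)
An element a ∈ Z/4399Z is a unit iff gcd(a, 4399) = 1, so the number of units is φ(4399). φ is multiplicative, with φ(p^e) = p^e − p^(e−1). Factorise 4399 = 53 · 83. Then
  φ(4399) = (53 − 1) · (83 − 1) = 52 · 82 = 4264.

Final answer: Z/4399Z has φ(4399) = 4264 units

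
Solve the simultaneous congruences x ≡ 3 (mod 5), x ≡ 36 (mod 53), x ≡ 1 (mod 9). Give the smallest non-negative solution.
x ≡ 2368 (mod 2385); the representative in [0, 2385) is 2368

The moduli 5, 53, 9 are pairwise coprime, so by the CRT there is a unique solution mod 5·53·9 = 2385.
Solve by successive substitution. Start with x ≡ 3 (mod 5).
  Combine with x ≡ 36 (mod 53): write x = 3 + 5·t and require 3 + 5·t ≡ 36 (mod 53), i.e. 5·t ≡ 36 − 3 ≡ 33 (mod 53). Since 5^(−1) ≡ 32 (mod 53), t ≡ 32·33 ≡ 49 (mod 53). So x ≡ 3 + 5·49 = 248 (mod 265).
  Combine with x ≡ 1 (mod 9): write x = 248 + 265·t and require 248 + 265·t ≡ 1 (mod 9), i.e. 265·t ≡ 1 − 248 ≡ 5 (mod 9). Since 265^(−1) ≡ 7 (mod 9) (265 ≡ 4 (mod 9)), t ≡ 7·5 ≡ 8 (mod 9). So x ≡ 248 + 265·8 = 2368 (mod 2385).
Unique solution in [0, 2385): x = 2368.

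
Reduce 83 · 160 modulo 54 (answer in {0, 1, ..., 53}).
Reduce the factors first: 83 ≡ 29, 160 ≡ 52 (mod 54), so 83 · 160 ≡ 29 · 52 (mod 54). 29 · 52 = 1508. Dividing by 54: 1508 = 27·54 + 50. So (83 · 160) mod 54 = 50.

Final answer: 50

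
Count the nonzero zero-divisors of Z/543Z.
In Z/543Z each nonzero element is either a unit (gcd with 543 is 1) or a zero-divisor (gcd > 1). The number of units is φ(543): factorise 543 = 3 · 181, so φ(543) = (3 − 1) · (181 − 1) = 2 · 180 = 360. The nonzero elements number 543 − 1 = 542. Hence the nonzero zero-divisors number 542 − 360 = 182.

Final answer: Z/543Z has 182 nonzero zero-divisors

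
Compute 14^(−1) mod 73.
14^(−1) ≡ 47 (mod 73)

Apply the extended Euclidean algorithm to (73, 14), tracking rows (r, s, t) with s·73 + t·14 = r. Each division r_prev = q·r_cur + r_new produces the new row as (previous row) − q·(current row):
  row A: (73, 1, 0)   [1·73 + 0·14 = 73]
  row B: (14, 0, 1)   [0·73 + 1·14 = 14]
  73 = 5·14 + 3   → row C = row A − 5·row B = (3, 1, −5)   [check: 1·73 − 5·14 = 3]
  14 = 4·3 + 2   → row D = row B − 4·row C = (2, −4, 21)   [check: −4·73 + 21·14 = 2]
  3 = 1·2 + 1   → row E = row C − 1·row D = (1, 5, −26)   [check: 5·73 − 26·14 = 1]
  2 = 2·1 + 0   → remainder 0, stop. gcd = 1 (last nonzero row E).
The gcd is 1, so 14 is invertible mod 73. The last nonzero row gives 5·73 − 26·14 = 1, so t = −26. So 14^(−1) ≡ −26 ≡ 47 (mod 73). Verify: 14 · 47 = 658 ≡ 1 (mod 73). ✓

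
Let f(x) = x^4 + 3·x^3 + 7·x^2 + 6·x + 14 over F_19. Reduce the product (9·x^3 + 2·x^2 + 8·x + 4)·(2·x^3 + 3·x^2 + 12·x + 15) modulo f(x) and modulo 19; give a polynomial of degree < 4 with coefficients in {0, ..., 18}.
Multiply as integer polynomials: a · b = 18·x^6 + 31·x^5 + 130·x^4 + 191·x^3 + 138·x^2 + 168·x + 60. Reducing coefficients mod 19: a · b ≡ 18·x^6 + 12·x^5 + 16·x^4 + x^3 + 5·x^2 + 16·x + 3. Now divide by f(x) = x^4 + 3·x^3 + 7·x^2 + 6·x + 14 in F_19[x], eliminating the leading term at each step:
  leading term 18·x^6: subtract (18·x^2)·f(x) = 18·x^6 + 16·x^5 + 12·x^4 + 13·x^3 + 5·x^2, leaving 15·x^5 + 4·x^4 + 7·x^3 + 16·x + 3 (coefficients mod 19)
  leading term 15·x^5: subtract (15·x)·f(x) = 15·x^5 + 7·x^4 + 10·x^3 + 14·x^2 + x, leaving 16·x^4 + 16·x^3 + 5·x^2 + 15·x + 3 (coefficients mod 19)
  leading term 16·x^4: subtract (16)·f(x) = 16·x^4 + 10·x^3 + 17·x^2 + x + 15, leaving 6·x^3 + 7·x^2 + 14·x + 7 (coefficients mod 19)
The degree is now < 4, so this is the remainder. Hence a · b ≡ 6·x^3 + 7·x^2 + 14·x + 7 in F_19[x]/(f).

Final answer: a · b ≡ 6·x^3 + 7·x^2 + 14·x + 7 (mod f(x))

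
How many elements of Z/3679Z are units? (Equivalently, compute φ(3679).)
Z/3679Z has φ(3679) = 3384 units

An element a ∈ Z/3679Z is a unit iff gcd(a, 3679) = 1, so the number of units is φ(3679). φ is multiplicative, with φ(p^e) = p^e − p^(e−1). Factorise 3679 = 13 · 283. Then
  φ(3679) = (13 − 1) · (283 − 1) = 12 · 282 = 3384.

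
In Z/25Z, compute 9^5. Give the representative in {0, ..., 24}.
Use repeated squaring. Binary(5) = 101. Walk through the bits of the exponent 5 left-to-right: at each bit after the leading one, square the running value, then multiply by 9 if the bit is 1 (always reducing mod 25):
  bit 1 = 1 (leading): start with 9.
  bit 2 = 0: square 9^2 = 81 ≡ 6 (mod 25).
  bit 3 = 1: square 6^2 = 36 ≡ 11; bit is 1, so multiply 11·9 = 99 ≡ 24 (mod 25).
Final value: 9^5 ≡ 24 (mod 25).

Final answer: 24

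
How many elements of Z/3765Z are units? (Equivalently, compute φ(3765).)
Z/3765Z has φ(3765) = 2000 units

An element a ∈ Z/3765Z is a unit iff gcd(a, 3765) = 1, so the number of units is φ(3765). φ is multiplicative, with φ(p^e) = p^e − p^(e−1). Factorise 3765 = 3 · 5 · 251. Then
  φ(3765) = (3 − 1) · (5 − 1) · (251 − 1) = 2 · 4 · 250 = 2000.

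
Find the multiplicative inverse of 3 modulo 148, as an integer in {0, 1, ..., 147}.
Apply the extended Euclidean algorithm to (148, 3), tracking rows (r, s, t) with s·148 + t·3 = r. Each division r_prev = q·r_cur + r_new produces the new row as (previous row) − q·(current row):
  row A: (148, 1, 0)   [1·148 + 0·3 = 148]
  row B: (3, 0, 1)   [0·148 + 1·3 = 3]
  148 = 49·3 + 1   → row C = row A − 49·row B = (1, 1, −49)   [check: 1·148 − 49·3 = 1]
  3 = 3·1 + 0   → remainder 0, stop. gcd = 1 (last nonzero row C).
The gcd is 1, so 3 is invertible mod 148. The last nonzero row gives 1·148 − 49·3 = 1, so t = −49. So 3^(−1) ≡ −49 ≡ 99 (mod 148). Verify: 3 · 99 = 297 ≡ 1 (mod 148). ✓

Final answer: 3^(−1) ≡ 99 (mod 148)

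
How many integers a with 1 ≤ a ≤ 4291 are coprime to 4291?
3672

The number of a ∈ {1, ..., 4291} with gcd(a, 4291) = 1 is by definition Euler's totient φ(4291). φ is multiplicative, with φ(p^e) = p^e − p^(e−1). Factorise 4291 = 7 · 613. Then
  φ(4291) = (7 − 1) · (613 − 1) = 6 · 612 = 3672.
So there are 3672 such integers.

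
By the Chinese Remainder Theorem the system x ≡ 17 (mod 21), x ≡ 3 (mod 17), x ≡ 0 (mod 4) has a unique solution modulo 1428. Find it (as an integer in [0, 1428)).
x ≡ 836 (mod 1428); the representative in [0, 1428) is 836

The moduli 21, 17, 4 are pairwise coprime, so by the CRT there is a unique solution mod 21·17·4 = 1428.
Solve by successive substitution. Start with x ≡ 17 (mod 21).
  Combine with x ≡ 3 (mod 17): write x = 17 + 21·t and require 17 + 21·t ≡ 3 (mod 17), i.e. 21·t ≡ 3 − 17 ≡ 3 (mod 17). Since 21^(−1) ≡ 13 (mod 17) (21 ≡ 4 (mod 17)), t ≡ 13·3 ≡ 5 (mod 17). So x ≡ 17 + 21·5 = 122 (mod 357).
  Combine with x ≡ 0 (mod 4): write x = 122 + 357·t and require 122 + 357·t ≡ 0 (mod 4), i.e. 357·t ≡ 0 − 122 ≡ 2 (mod 4). Since 357^(−1) ≡ 1 (mod 4) (357 ≡ 1 (mod 4)), t ≡ 1·2 ≡ 2 (mod 4). So x ≡ 122 + 357·2 = 836 (mod 1428).
Unique solution in [0, 1428): x = 836.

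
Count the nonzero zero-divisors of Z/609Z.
In Z/609Z each nonzero element is either a unit (gcd with 609 is 1) or a zero-divisor (gcd > 1). The number of units is φ(609): factorise 609 = 3 · 7 · 29, so φ(609) = (3 − 1) · (7 − 1) · (29 − 1) = 2 · 6 · 28 = 336. The nonzero elements number 609 − 1 = 608. Hence the nonzero zero-divisors number 608 − 336 = 272.

Final answer: Z/609Z has 272 nonzero zero-divisors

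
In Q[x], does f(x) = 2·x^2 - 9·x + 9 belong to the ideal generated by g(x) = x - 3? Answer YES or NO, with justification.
In Q[x] the ideal (g) consists of all multiples of g, so f ∈ (g) iff g | f, i.e. iff the remainder of f on division by g is 0. Divide f by g (g is monic, so eliminate the leading term of the running remainder at each step):
  leading term 2·x^2: subtract (2·x)·g(x) = 2·x^2 - 6·x, leaving 9 - 3·x
  leading term -3·x: subtract (-3)·g(x) = 9 - 3·x, leaving 0
The remainder is 0, so f(x) = g(x) · h(x) with h(x) = 2·x - 3. Hence g | f, i.e. f ∈ (g).

Final answer: YES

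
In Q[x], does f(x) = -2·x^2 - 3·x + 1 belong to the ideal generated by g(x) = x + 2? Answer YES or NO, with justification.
In Q[x] the ideal (g) consists of all multiples of g, so f ∈ (g) iff g | f, i.e. iff the remainder of f on division by g is 0. Divide f by g (g is monic, so eliminate the leading term of the running remainder at each step):
  leading term -2·x^2: subtract (-2·x)·g(x) = -2·x^2 - 4·x, leaving x + 1
  leading term x: subtract (1)·g(x) = x + 2, leaving -1
The remainder r(x) = -1 ≠ 0 (and deg r < deg g), so g ∤ f, i.e. f ∉ (g).

Final answer: NO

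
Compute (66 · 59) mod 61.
51

Reduce the factors first: 66 ≡ 5 (mod 61), so 66 · 59 ≡ 5 · 59 (mod 61). 5 · 59 = 295. Dividing by 61: 295 = 4·61 + 51. So (66 · 59) mod 61 = 51.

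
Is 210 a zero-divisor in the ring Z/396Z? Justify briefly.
YES

gcd(210, 396) = 6 > 1, so 210 is not a unit in Z/396Z. In Z/nZ every nonzero non-unit is a zero-divisor: explicitly, take b = 396/gcd = 66 ≠ 0 (mod 396); then 210·66 = 13860 = 35·396, i.e. 210·66 ≡ 0 (mod 396). So 210 is a zero-divisor.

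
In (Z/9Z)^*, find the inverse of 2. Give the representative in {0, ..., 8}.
Apply the extended Euclidean algorithm to (9, 2), tracking rows (r, s, t) with s·9 + t·2 = r. Each division r_prev = q·r_cur + r_new produces the new row as (previous row) − q·(current row):
  row A: (9, 1, 0)   [1·9 + 0·2 = 9]
  row B: (2, 0, 1)   [0·9 + 1·2 = 2]
  9 = 4·2 + 1   → row C = row A − 4·row B = (1, 1, −4)   [check: 1·9 − 4·2 = 1]
  2 = 2·1 + 0   → remainder 0, stop. gcd = 1 (last nonzero row C).
The gcd is 1, so 2 is invertible mod 9. The last nonzero row gives 1·9 − 4·2 = 1, so t = −4. So 2^(−1) ≡ −4 ≡ 5 (mod 9). Verify: 2 · 5 = 10 ≡ 1 (mod 9). ✓

Final answer: 2^(−1) ≡ 5 (mod 9)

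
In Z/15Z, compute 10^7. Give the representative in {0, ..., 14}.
10

Use repeated squaring. Binary(7) = 111. Walk through the bits of the exponent 7 left-to-right: at each bit after the leading one, square the running value, then multiply by 10 if the bit is 1 (always reducing mod 15):
  bit 1 = 1 (leading): start with 10.
  bit 2 = 1: square 10^2 = 100 ≡ 10; bit is 1, so multiply 10·10 = 100 ≡ 10 (mod 15).
  bit 3 = 1: square 10^2 = 100 ≡ 10; bit is 1, so multiply 10·10 = 100 ≡ 10 (mod 15).
Final value: 10^7 ≡ 10 (mod 15).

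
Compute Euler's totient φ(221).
φ is multiplicative, with φ(p^e) = p^e − p^(e−1). Factorise 221 = 13 · 17. Then
  φ(221) = (13 − 1) · (17 − 1) = 12 · 16 = 192.

Final answer: φ(221) = 192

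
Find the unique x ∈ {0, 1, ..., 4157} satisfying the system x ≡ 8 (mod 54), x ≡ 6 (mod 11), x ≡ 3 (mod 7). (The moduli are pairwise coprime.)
The moduli 54, 11, 7 are pairwise coprime, so by the CRT there is a unique solution mod 54·11·7 = 4158.
Solve by successive substitution. Start with x ≡ 8 (mod 54).
  Combine with x ≡ 6 (mod 11): write x = 8 + 54·t and require 8 + 54·t ≡ 6 (mod 11), i.e. 54·t ≡ 6 − 8 ≡ 9 (mod 11). Since 54^(−1) ≡ 10 (mod 11) (54 ≡ 10 (mod 11)), t ≡ 10·9 ≡ 2 (mod 11). So x ≡ 8 + 54·2 = 116 (mod 594).
  Combine with x ≡ 3 (mod 7): write x = 116 + 594·t and require 116 + 594·t ≡ 3 (mod 7), i.e. 594·t ≡ 3 − 116 ≡ 6 (mod 7). Since 594^(−1) ≡ 6 (mod 7) (594 ≡ 6 (mod 7)), t ≡ 6·6 ≡ 1 (mod 7). So x ≡ 116 + 594·1 = 710 (mod 4158).
Unique solution in [0, 4158): x = 710.

Final answer: x ≡ 710 (mod 4158); the representative in [0, 4158) is 710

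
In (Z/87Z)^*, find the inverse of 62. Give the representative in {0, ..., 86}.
62^(−1) ≡ 80 (mod 87)

Apply the extended Euclidean algorithm to (87, 62), tracking rows (r, s, t) with s·87 + t·62 = r. Each division r_prev = q·r_cur + r_new produces the new row as (previous row) − q·(current row):
  row A: (87, 1, 0)   [1·87 + 0·62 = 87]
  row B: (62, 0, 1)   [0·87 + 1·62 = 62]
  87 = 1·62 + 25   → row C = row A − 1·row B = (25, 1, −1)   [check: 1·87 − 1·62 = 25]
  62 = 2·25 + 12   → row D = row B − 2·row C = (12, −2, 3)   [check: −2·87 + 3·62 = 12]
  25 = 2·12 + 1   → row E = row C − 2·row D = (1, 5, −7)   [check: 5·87 − 7·62 = 1]
  12 = 12·1 + 0   → remainder 0, stop. gcd = 1 (last nonzero row E).
The gcd is 1, so 62 is invertible mod 87. The last nonzero row gives 5·87 − 7·62 = 1, so t = −7. So 62^(−1) ≡ −7 ≡ 80 (mod 87). Verify: 62 · 80 = 4960 ≡ 1 (mod 87). ✓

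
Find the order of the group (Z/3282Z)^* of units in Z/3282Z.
(Z/3282Z)^* consists of the classes a with gcd(a, 3282) = 1, so its order is φ(3282). φ is multiplicative, with φ(p^e) = p^e − p^(e−1). Factorise 3282 = 2 · 3 · 547. Then
  φ(3282) = (2 − 1) · (3 − 1) · (547 − 1) = 1 · 2 · 546 = 1092.
Thus |(Z/3282Z)^*| = 1092.

Final answer: |(Z/3282Z)^*| = 1092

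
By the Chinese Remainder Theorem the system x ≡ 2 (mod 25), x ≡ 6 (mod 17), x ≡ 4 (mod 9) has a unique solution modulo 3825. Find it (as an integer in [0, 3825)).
The moduli 25, 17, 9 are pairwise coprime, so by the CRT there is a unique solution mod 25·17·9 = 3825.
Solve by successive substitution. Start with x ≡ 2 (mod 25).
  Combine with x ≡ 6 (mod 17): write x = 2 + 25·t and require 2 + 25·t ≡ 6 (mod 17), i.e. 25·t ≡ 6 − 2 ≡ 4 (mod 17). Since 25^(−1) ≡ 15 (mod 17) (25 ≡ 8 (mod 17)), t ≡ 15·4 ≡ 9 (mod 17). So x ≡ 2 + 25·9 = 227 (mod 425).
  Combine with x ≡ 4 (mod 9): write x = 227 + 425·t and require 227 + 425·t ≡ 4 (mod 9), i.e. 425·t ≡ 4 − 227 ≡ 2 (mod 9). Since 425^(−1) ≡ 5 (mod 9) (425 ≡ 2 (mod 9)), t ≡ 5·2 ≡ 1 (mod 9). So x ≡ 227 + 425·1 = 652 (mod 3825).
Unique solution in [0, 3825): x = 652.

Final answer: x ≡ 652 (mod 3825); the representative in [0, 3825) is 652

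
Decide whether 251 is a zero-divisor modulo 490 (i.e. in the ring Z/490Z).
gcd(251, 490) = 1, so 251 is a unit in Z/490Z (it has a multiplicative inverse). A unit cannot be a zero-divisor: if 251·b ≡ 0 then multiplying both sides by 251^(−1) gives b ≡ 0. So 251 is not a zero-divisor.

Final answer: NO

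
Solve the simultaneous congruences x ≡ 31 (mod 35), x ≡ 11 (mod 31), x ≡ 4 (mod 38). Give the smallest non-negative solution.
x ≡ 38916 (mod 41230); the representative in [0, 41230) is 38916

The moduli 35, 31, 38 are pairwise coprime, so by the CRT there is a unique solution mod 35·31·38 = 41230.
Solve by successive substitution. Start with x ≡ 31 (mod 35).
  Combine with x ≡ 11 (mod 31): write x = 31 + 35·t and require 31 + 35·t ≡ 11 (mod 31), i.e. 35·t ≡ 11 − 31 ≡ 11 (mod 31). Since 35^(−1) ≡ 8 (mod 31) (35 ≡ 4 (mod 31)), t ≡ 8·11 ≡ 26 (mod 31). So x ≡ 31 + 35·26 = 941 (mod 1085).
  Combine with x ≡ 4 (mod 38): write x = 941 + 1085·t and require 941 + 1085·t ≡ 4 (mod 38), i.e. 1085·t ≡ 4 − 941 ≡ 13 (mod 38). Since 1085^(−1) ≡ 29 (mod 38) (1085 ≡ 21 (mod 38)), t ≡ 29·13 ≡ 35 (mod 38). So x ≡ 941 + 1085·35 = 38916 (mod 41230).
Unique solution in [0, 41230): x = 38916.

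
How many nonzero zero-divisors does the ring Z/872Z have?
Z/872Z has 439 nonzero zero-divisors

In Z/872Z each nonzero element is either a unit (gcd with 872 is 1) or a zero-divisor (gcd > 1). The number of units is φ(872): factorise 872 = 2^3 · 109, so φ(872) = (2^3 − 2^2) · (109 − 1) = 4 · 108 = 432. The nonzero elements number 872 − 1 = 871. Hence the nonzero zero-divisors number 871 − 432 = 439.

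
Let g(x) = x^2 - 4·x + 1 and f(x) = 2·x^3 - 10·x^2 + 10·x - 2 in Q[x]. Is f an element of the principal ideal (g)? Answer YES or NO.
YES

In Q[x] the ideal (g) consists of all multiples of g, so f ∈ (g) iff g | f, i.e. iff the remainder of f on division by g is 0. Divide f by g (g is monic, so eliminate the leading term of the running remainder at each step):
  leading term 2·x^3: subtract (2·x)·g(x) = 2·x^3 - 8·x^2 + 2·x, leaving -2·x^2 + 8·x - 2
  leading term -2·x^2: subtract (-2)·g(x) = -2·x^2 + 8·x - 2, leaving 0
The remainder is 0, so f(x) = g(x) · h(x) with h(x) = 2·x - 2. Hence g | f, i.e. f ∈ (g).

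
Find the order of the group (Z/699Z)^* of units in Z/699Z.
(Z/699Z)^* consists of the classes a with gcd(a, 699) = 1, so its order is φ(699). φ is multiplicative, with φ(p^e) = p^e − p^(e−1). Factorise 699 = 3 · 233. Then
  φ(699) = (3 − 1) · (233 − 1) = 2 · 232 = 464.
Thus |(Z/699Z)^*| = 464.

Final answer: |(Z/699Z)^*| = 464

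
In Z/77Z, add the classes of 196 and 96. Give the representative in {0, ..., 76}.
61

Reduce the summands first: 196 ≡ 42, 96 ≡ 19 (mod 77), so 196 + 96 ≡ 42 + 19 (mod 77). 42 + 19 = 61; 61 = 0·77 + 61, so (196 + 96) mod 77 = 61.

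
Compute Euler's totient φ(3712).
φ(3712) = 1792

φ is multiplicative, with φ(p^e) = p^e − p^(e−1). Factorise 3712 = 2^7 · 29. Then
  φ(3712) = (2^7 − 2^6) · (29 − 1) = 64 · 28 = 1792.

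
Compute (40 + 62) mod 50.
2

Reduce the summands first: 62 ≡ 12 (mod 50), so 40 + 62 ≡ 40 + 12 (mod 50). 40 + 12 = 52; 52 = 1·50 + 2, so (40 + 62) mod 50 = 2.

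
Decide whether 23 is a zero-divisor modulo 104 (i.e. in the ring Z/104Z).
gcd(23, 104) = 1, so 23 is a unit in Z/104Z (it has a multiplicative inverse). A unit cannot be a zero-divisor: if 23·b ≡ 0 then multiplying both sides by 23^(−1) gives b ≡ 0. So 23 is not a zero-divisor.

Final answer: NO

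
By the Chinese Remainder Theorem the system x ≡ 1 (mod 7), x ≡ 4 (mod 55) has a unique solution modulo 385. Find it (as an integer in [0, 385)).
The moduli 7, 55 are pairwise coprime, so by the CRT there is a unique solution mod 7·55 = 385.
Solve by successive substitution. Start with x ≡ 1 (mod 7).
  Combine with x ≡ 4 (mod 55): write x = 1 + 7·t and require 1 + 7·t ≡ 4 (mod 55), i.e. 7·t ≡ 4 − 1 ≡ 3 (mod 55). Since 7^(−1) ≡ 8 (mod 55), t ≡ 8·3 ≡ 24 (mod 55). So x ≡ 1 + 7·24 = 169 (mod 385).
Unique solution in [0, 385): x = 169.

Final answer: x ≡ 169 (mod 385); the representative in [0, 385) is 169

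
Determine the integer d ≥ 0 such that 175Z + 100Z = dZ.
In the PID Z, (a, b) is generated by gcd(a, b). Compute gcd(175, 100) with the extended Euclidean algorithm, tracking rows (r, s, t) with s·175 + t·100 = r:
  row A: (175, 1, 0)   [1·175 + 0·100 = 175]
  row B: (100, 0, 1)   [0·175 + 1·100 = 100]
  175 = 1·100 + 75   → row C = row A − 1·row B = (75, 1, −1)   [check: 1·175 − 1·100 = 75]
  100 = 1·75 + 25   → row D = row B − 1·row C = (25, −1, 2)   [check: −1·175 + 2·100 = 25]
  75 = 3·25 + 0   → remainder 0, stop. gcd = 25 (last nonzero row D).
So gcd(175, 100) = 25, with Bézout identity −1·175 + 2·100 = 25. Containment (⊇): the Bézout identity exhibits 25 as an element of (175, 100), giving (25) ⊆ (175, 100). Containment (⊆): since 25 | 175 and 25 | 100 (175 = 25·7, 100 = 25·4), every Z-linear combination of 175 and 100 is divisible by 25, so (175, 100) ⊆ (25). Therefore (175, 100) = (25), d = 25.

Final answer: (175, 100) = (25); d = 25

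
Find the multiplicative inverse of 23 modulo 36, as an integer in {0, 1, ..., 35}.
23^(−1) ≡ 11 (mod 36)

Apply the extended Euclidean algorithm to (36, 23), tracking rows (r, s, t) with s·36 + t·23 = r. Each division r_prev = q·r_cur + r_new produces the new row as (previous row) − q·(current row):
  row A: (36, 1, 0)   [1·36 + 0·23 = 36]
  row B: (23, 0, 1)   [0·36 + 1·23 = 23]
  36 = 1·23 + 13   → row C = row A − 1·row B = (13, 1, −1)   [check: 1·36 − 1·23 = 13]
  23 = 1·13 + 10   → row D = row B − 1·row C = (10, −1, 2)   [check: −1·36 + 2·23 = 10]
  13 = 1·10 + 3   → row E = row C − 1·row D = (3, 2, −3)   [check: 2·36 − 3·23 = 3]
  10 = 3·3 + 1   → row F = row D − 3·row E = (1, −7, 11)   [check: −7·36 + 11·23 = 1]
  3 = 3·1 + 0   → remainder 0, stop. gcd = 1 (last nonzero row F).
The gcd is 1, so 23 is invertible mod 36. The last nonzero row gives −7·36 + 11·23 = 1, so t = 11. So 23^(−1) ≡ 11 (mod 36). Verify: 23 · 11 = 253 ≡ 1 (mod 36). ✓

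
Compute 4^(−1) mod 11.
Apply the extended Euclidean algorithm to (11, 4), tracking rows (r, s, t) with s·11 + t·4 = r. Each division r_prev = q·r_cur + r_new produces the new row as (previous row) − q·(current row):
  row A: (11, 1, 0)   [1·11 + 0·4 = 11]
  row B: (4, 0, 1)   [0·11 + 1·4 = 4]
  11 = 2·4 + 3   → row C = row A − 2·row B = (3, 1, −2)   [check: 1·11 − 2·4 = 3]
  4 = 1·3 + 1   → row D = row B − 1·row C = (1, −1, 3)   [check: −1·11 + 3·4 = 1]
  3 = 3·1 + 0   → remainder 0, stop. gcd = 1 (last nonzero row D).
The gcd is 1, so 4 is invertible mod 11. The last nonzero row gives −1·11 + 3·4 = 1, so t = 3. So 4^(−1) ≡ 3 (mod 11). Verify: 4 · 3 = 12 ≡ 1 (mod 11). ✓

Final answer: 4^(−1) ≡ 3 (mod 11)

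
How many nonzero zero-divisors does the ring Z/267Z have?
Z/267Z has 90 nonzero zero-divisors

In Z/267Z each nonzero element is either a unit (gcd with 267 is 1) or a zero-divisor (gcd > 1). The number of units is φ(267): factorise 267 = 3 · 89, so φ(267) = (3 − 1) · (89 − 1) = 2 · 88 = 176. The nonzero elements number 267 − 1 = 266. Hence the nonzero zero-divisors number 266 − 176 = 90.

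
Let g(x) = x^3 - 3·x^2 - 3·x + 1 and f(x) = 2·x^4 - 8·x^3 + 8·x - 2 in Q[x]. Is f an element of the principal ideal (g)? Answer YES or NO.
In Q[x] the ideal (g) consists of all multiples of g, so f ∈ (g) iff g | f, i.e. iff the remainder of f on division by g is 0. Divide f by g (g is monic, so eliminate the leading term of the running remainder at each step):
  leading term 2·x^4: subtract (2·x)·g(x) = 2·x^4 - 6·x^3 - 6·x^2 + 2·x, leaving -2·x^3 + 6·x^2 + 6·x - 2
  leading term -2·x^3: subtract (-2)·g(x) = -2·x^3 + 6·x^2 + 6·x - 2, leaving 0
The remainder is 0, so f(x) = g(x) · h(x) with h(x) = 2·x - 2. Hence g | f, i.e. f ∈ (g).

Final answer: YES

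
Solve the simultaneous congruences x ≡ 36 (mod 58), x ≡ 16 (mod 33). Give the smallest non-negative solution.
The moduli 58, 33 are pairwise coprime, so by the CRT there is a unique solution mod 58·33 = 1914.
Solve by successive substitution. Start with x ≡ 36 (mod 58).
  Combine with x ≡ 16 (mod 33): write x = 36 + 58·t and require 36 + 58·t ≡ 16 (mod 33), i.e. 58·t ≡ 16 − 36 ≡ 13 (mod 33). Since 58^(−1) ≡ 4 (mod 33) (58 ≡ 25 (mod 33)), t ≡ 4·13 ≡ 19 (mod 33). So x ≡ 36 + 58·19 = 1138 (mod 1914).
Unique solution in [0, 1914): x = 1138.

Final answer: x ≡ 1138 (mod 1914); the representative in [0, 1914) is 1138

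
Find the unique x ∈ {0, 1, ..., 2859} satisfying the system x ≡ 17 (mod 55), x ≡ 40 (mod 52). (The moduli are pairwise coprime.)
x ≡ 1392 (mod 2860); the representative in [0, 2860) is 1392

The moduli 55, 52 are pairwise coprime, so by the CRT there is a unique solution mod 55·52 = 2860.
Solve by successive substitution. Start with x ≡ 17 (mod 55).
  Combine with x ≡ 40 (mod 52): write x = 17 + 55·t and require 17 + 55·t ≡ 40 (mod 52), i.e. 55·t ≡ 40 − 17 ≡ 23 (mod 52). Since 55^(−1) ≡ 35 (mod 52) (55 ≡ 3 (mod 52)), t ≡ 35·23 ≡ 25 (mod 52). So x ≡ 17 + 55·25 = 1392 (mod 2860).
Unique solution in [0, 2860): x = 1392.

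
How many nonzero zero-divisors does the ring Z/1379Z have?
In Z/1379Z each nonzero element is either a unit (gcd with 1379 is 1) or a zero-divisor (gcd > 1). The number of units is φ(1379): factorise 1379 = 7 · 197, so φ(1379) = (7 − 1) · (197 − 1) = 6 · 196 = 1176. The nonzero elements number 1379 − 1 = 1378. Hence the nonzero zero-divisors number 1378 − 1176 = 202.

Final answer: Z/1379Z has 202 nonzero zero-divisors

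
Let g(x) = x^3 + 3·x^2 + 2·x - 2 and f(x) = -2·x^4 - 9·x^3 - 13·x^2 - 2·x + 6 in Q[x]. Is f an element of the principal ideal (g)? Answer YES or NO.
In Q[x] the ideal (g) consists of all multiples of g, so f ∈ (g) iff g | f, i.e. iff the remainder of f on division by g is 0. Divide f by g (g is monic, so eliminate the leading term of the running remainder at each step):
  leading term -2·x^4: subtract (-2·x)·g(x) = -2·x^4 - 6·x^3 - 4·x^2 + 4·x, leaving -3·x^3 - 9·x^2 - 6·x + 6
  leading term -3·x^3: subtract (-3)·g(x) = -3·x^3 - 9·x^2 - 6·x + 6, leaving 0
The remainder is 0, so f(x) = g(x) · h(x) with h(x) = -2·x - 3. Hence g | f, i.e. f ∈ (g).

Final answer: YES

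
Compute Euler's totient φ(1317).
φ(1317) = 876

φ is multiplicative, with φ(p^e) = p^e − p^(e−1). Factorise 1317 = 3 · 439. Then
  φ(1317) = (3 − 1) · (439 − 1) = 2 · 438 = 876.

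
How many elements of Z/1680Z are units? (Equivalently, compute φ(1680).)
Z/1680Z has φ(1680) = 384 units

An element a ∈ Z/1680Z is a unit iff gcd(a, 1680) = 1, so the number of units is φ(1680). φ is multiplicative, with φ(p^e) = p^e − p^(e−1). Factorise 1680 = 2^4 · 3 · 5 · 7. Then
  φ(1680) = (2^4 − 2^3) · (3 − 1) · (5 − 1) · (7 − 1) = 8 · 2 · 4 · 6 = 384.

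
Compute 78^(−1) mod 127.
Apply the extended Euclidean algorithm to (127, 78), tracking rows (r, s, t) with s·127 + t·78 = r. Each division r_prev = q·r_cur + r_new produces the new row as (previous row) − q·(current row):
  row A: (127, 1, 0)   [1·127 + 0·78 = 127]
  row B: (78, 0, 1)   [0·127 + 1·78 = 78]
  127 = 1·78 + 49   → row C = row A − 1·row B = (49, 1, −1)   [check: 1·127 − 1·78 = 49]
  78 = 1·49 + 29   → row D = row B − 1·row C = (29, −1, 2)   [check: −1·127 + 2·78 = 29]
  49 = 1·29 + 20   → row E = row C − 1·row D = (20, 2, −3)   [check: 2·127 − 3·78 = 20]
  29 = 1·20 + 9   → row F = row D − 1·row E = (9, −3, 5)   [check: −3·127 + 5·78 = 9]
  20 = 2·9 + 2   → row G = row E − 2·row F = (2, 8, −13)   [check: 8·127 − 13·78 = 2]
  9 = 4·2 + 1   → row H = row F − 4·row G = (1, −35, 57)   [check: −35·127 + 57·78 = 1]
  2 = 2·1 + 0   → remainder 0, stop. gcd = 1 (last nonzero row H).
The gcd is 1, so 78 is invertible mod 127. The last nonzero row gives −35·127 + 57·78 = 1, so t = 57. So 78^(−1) ≡ 57 (mod 127). Verify: 78 · 57 = 4446 ≡ 1 (mod 127). ✓

Final answer: 78^(−1) ≡ 57 (mod 127)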